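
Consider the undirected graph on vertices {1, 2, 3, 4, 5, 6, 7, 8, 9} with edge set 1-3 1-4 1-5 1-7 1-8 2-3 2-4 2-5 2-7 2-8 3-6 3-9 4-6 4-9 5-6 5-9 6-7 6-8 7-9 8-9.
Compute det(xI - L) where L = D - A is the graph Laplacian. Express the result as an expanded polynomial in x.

Each diagonal entry of L is the vertex degree and each off-diagonal entry is -1 where an edge is present, 0 otherwise; in the order [1, 2, 3, 4, 5, 6, 7, 8, 9] the diagonal is [5, 5, 4, 4, 4, 5, 4, 4, 5]. L has integer entries, so p(x) = det(xI - L) has integer coefficients. Expanding the determinant yields x^9 - 40x^8 + 690x^7 - 6720x^6 + 40485x^5 - 154704x^4 + 366560x^3 - 492800x^2 + 288000x. Since p(0) = det(-L) = 0, x divides p(x). There is one zero in the spectrum, matching the 1 component.

x^9 - 40x^8 + 690x^7 - 6720x^6 + 40485x^5 - 154704x^4 + 366560x^3 - 492800x^2 + 288000x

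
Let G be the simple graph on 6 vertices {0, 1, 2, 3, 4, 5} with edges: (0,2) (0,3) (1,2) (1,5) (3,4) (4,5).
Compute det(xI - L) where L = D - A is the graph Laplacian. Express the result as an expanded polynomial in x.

Reading degrees in the order [0, 1, 2, 3, 4, 5] gives [2, 2, 2, 2, 2, 2]; set D = diag(2, 2, 2, 2, 2, 2) and form L = D - A. The eigenvalues of L are [0, 1, 1, 3, 3, 4]; the characteristic polynomial is the product of (x - lambda_i), which multiplies out to x^6 - 12x^5 + 54x^4 - 112x^3 + 105x^2 - 36x. Since p(0) = det(-L) = 0, x divides p(x). There is one zero in the spectrum, matching the 1 component.

x^6 - 12x^5 + 54x^4 - 112x^3 + 105x^2 - 36x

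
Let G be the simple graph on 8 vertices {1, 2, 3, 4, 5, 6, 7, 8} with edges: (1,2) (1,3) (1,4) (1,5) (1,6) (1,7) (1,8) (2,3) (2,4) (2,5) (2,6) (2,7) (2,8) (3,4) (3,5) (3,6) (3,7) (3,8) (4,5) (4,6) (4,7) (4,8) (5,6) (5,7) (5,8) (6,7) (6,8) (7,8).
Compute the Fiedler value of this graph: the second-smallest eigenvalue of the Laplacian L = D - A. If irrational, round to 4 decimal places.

Reading degrees in the order [1, 2, 3, 4, 5, 6, 7, 8] gives [7, 7, 7, 7, 7, 7, 7, 7]; set D = diag(7, 7, 7, 7, 7, 7, 7, 7) and form L = D - A. The smallest Laplacian eigenvalue is always 0. The next one, lambda_2 = 8, measures how hard the graph is to disconnect: larger values mean better connectivity. There is one zero in the spectrum, matching the 1 component.

8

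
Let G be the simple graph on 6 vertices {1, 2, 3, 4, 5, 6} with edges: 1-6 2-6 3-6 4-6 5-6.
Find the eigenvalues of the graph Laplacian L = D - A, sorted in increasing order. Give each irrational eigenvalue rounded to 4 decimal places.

Each diagonal entry of L is the vertex degree and each off-diagonal entry is -1 where an edge is present, 0 otherwise; in the order [1, 2, 3, 4, 5, 6] the diagonal is [1, 1, 1, 1, 1, 5]. Diagonalising L (or applying a numerical eigensolver to the 6x6 matrix) gives the spectrum above.

[0, 1, 1, 1, 1, 6]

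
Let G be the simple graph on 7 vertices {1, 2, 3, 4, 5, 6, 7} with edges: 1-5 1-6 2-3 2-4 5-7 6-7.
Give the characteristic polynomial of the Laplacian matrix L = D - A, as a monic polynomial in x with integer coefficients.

x^7 - 12x^6 + 55x^5 - 120x^4 + 124x^3 - 48x^2

Each diagonal entry of L is the vertex degree and each off-diagonal entry is -1 where an edge is present, 0 otherwise; in the order [1, 2, 3, 4, 5, 6, 7] the diagonal is [2, 2, 1, 1, 2, 2, 2]. Computing det(xI - L) by cofactor expansion (or equivalently via sum-over-permutations) gives x^7 - 12x^6 + 55x^5 - 120x^4 + 124x^3 - 48x^2. The constant term is 0 because L is singular (the all-ones vector lies in its kernel).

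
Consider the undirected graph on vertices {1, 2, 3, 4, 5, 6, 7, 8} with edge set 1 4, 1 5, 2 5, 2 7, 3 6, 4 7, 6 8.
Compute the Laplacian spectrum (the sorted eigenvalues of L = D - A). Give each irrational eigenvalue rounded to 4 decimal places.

With the vertex order [1, 2, 3, 4, 5, 6, 7, 8], the degrees are [2, 2, 1, 2, 2, 2, 2, 1], giving D = diag(2, 2, 1, 2, 2, 2, 2, 1) and L = D - A. L is symmetric positive semidefinite, so every eigenvalue is real and nonnegative. The 2 zero eigenvalues correspond to the 2 connected components. There are 2 zeros in the spectrum, matching the 2 components.

[0, 0, 1, 1.3820, 1.3820, 3, 3.6180, 3.6180]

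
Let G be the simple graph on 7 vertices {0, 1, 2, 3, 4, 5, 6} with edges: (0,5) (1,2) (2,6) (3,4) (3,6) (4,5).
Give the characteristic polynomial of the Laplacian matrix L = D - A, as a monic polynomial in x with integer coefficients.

x^7 - 12x^6 + 55x^5 - 120x^4 + 126x^3 - 56x^2 + 7x

With the vertex order [0, 1, 2, 3, 4, 5, 6], the degrees are [1, 1, 2, 2, 2, 2, 2], giving D = diag(1, 1, 2, 2, 2, 2, 2) and L = D - A. L has integer entries, so p(x) = det(xI - L) has integer coefficients. Expanding the determinant yields x^7 - 12x^6 + 55x^5 - 120x^4 + 126x^3 - 56x^2 + 7x. The constant term is 0 because L is singular (the all-ones vector lies in its kernel). There is one zero in the spectrum, matching the 1 component. By the matrix-tree theorem the graph has (1/7) * product of the nonzero eigenvalues = 1 spanning tree.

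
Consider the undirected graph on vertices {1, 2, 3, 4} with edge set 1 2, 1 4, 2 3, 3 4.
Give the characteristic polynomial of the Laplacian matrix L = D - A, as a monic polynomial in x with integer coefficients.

Each diagonal entry of L is the vertex degree and each off-diagonal entry is -1 where an edge is present, 0 otherwise; in the order [1, 2, 3, 4] the diagonal is [2, 2, 2, 2]. Computing det(xI - L) by cofactor expansion (or equivalently via sum-over-permutations) gives x^4 - 8x^3 + 20x^2 - 16x. Since p(0) = det(-L) = 0, x divides p(x). By the matrix-tree theorem the graph has (1/4) * product of the nonzero eigenvalues = 4 spanning trees.

x^4 - 8x^3 + 20x^2 - 16x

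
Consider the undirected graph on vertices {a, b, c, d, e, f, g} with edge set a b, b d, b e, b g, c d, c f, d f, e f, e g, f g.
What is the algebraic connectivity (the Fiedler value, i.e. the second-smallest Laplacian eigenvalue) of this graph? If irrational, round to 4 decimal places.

0.8226

Each diagonal entry of L is the vertex degree and each off-diagonal entry is -1 where an edge is present, 0 otherwise; in the order [a, b, c, d, e, f, g] the diagonal is [1, 4, 2, 3, 3, 4, 3]. The smallest Laplacian eigenvalue is always 0. The next one, lambda_2 = 0.8226, measures how hard the graph is to disconnect: larger values mean better connectivity.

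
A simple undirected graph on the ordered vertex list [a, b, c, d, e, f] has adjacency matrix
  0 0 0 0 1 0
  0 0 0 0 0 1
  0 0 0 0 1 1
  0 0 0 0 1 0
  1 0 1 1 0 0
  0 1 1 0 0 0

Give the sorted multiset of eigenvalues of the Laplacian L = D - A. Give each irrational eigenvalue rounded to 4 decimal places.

With the vertex order [a, b, c, d, e, f], the degrees are [1, 1, 2, 1, 3, 2], giving D = diag(1, 1, 2, 1, 3, 2) and L = D - A. Since every row of L sums to 0, the all-ones vector is in the kernel and 0 is an eigenvalue. The single zero eigenvalue shows the graph is connected. There is one zero in the spectrum, matching the 1 component.

[0, 0.3249, 1, 1.4608, 3, 4.2143]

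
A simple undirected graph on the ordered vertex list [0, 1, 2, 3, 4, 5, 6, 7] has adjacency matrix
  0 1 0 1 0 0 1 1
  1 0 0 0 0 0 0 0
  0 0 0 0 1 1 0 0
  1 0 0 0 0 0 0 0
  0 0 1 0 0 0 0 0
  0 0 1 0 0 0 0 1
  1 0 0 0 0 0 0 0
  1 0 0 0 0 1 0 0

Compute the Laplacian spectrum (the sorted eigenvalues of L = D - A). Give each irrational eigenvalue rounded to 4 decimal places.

Reading degrees in the order [0, 1, 2, 3, 4, 5, 6, 7] gives [4, 1, 2, 1, 1, 2, 1, 2]; set D = diag(4, 1, 2, 1, 1, 2, 1, 2) and form L = D - A. Diagonalising L (or applying a numerical eigensolver to the 8x8 matrix) gives the spectrum above. The single zero eigenvalue shows the graph is connected. The eigenvalues sum to 14, which equals trace(L) = 2|E|. The largest eigenvalue, 5.0979, is at most the vertex count 8.

[0, 0.2023, 1, 1, 1, 2.2472, 3.4527, 5.0979]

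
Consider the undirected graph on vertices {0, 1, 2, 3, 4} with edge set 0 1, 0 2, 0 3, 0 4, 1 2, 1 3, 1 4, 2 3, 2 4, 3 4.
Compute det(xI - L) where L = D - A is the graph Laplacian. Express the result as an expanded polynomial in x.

x^5 - 20x^4 + 150x^3 - 500x^2 + 625x

With the vertex order [0, 1, 2, 3, 4], the degrees are [4, 4, 4, 4, 4], giving D = diag(4, 4, 4, 4, 4) and L = D - A. The eigenvalues of L are [0, 5, 5, 5, 5]; the characteristic polynomial is the product of (x - lambda_i), which multiplies out to x^5 - 20x^4 + 150x^3 - 500x^2 + 625x. The constant term is 0 because L is singular (the all-ones vector lies in its kernel). There is one zero in the spectrum, matching the 1 component. The eigenvalues sum to 20, which equals trace(L) = 2|E|.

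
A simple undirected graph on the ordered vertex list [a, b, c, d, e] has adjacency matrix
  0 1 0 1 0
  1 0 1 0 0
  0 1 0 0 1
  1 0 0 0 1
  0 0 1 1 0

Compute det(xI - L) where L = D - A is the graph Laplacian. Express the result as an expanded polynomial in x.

x^5 - 10x^4 + 35x^3 - 50x^2 + 25x

With the vertex order [a, b, c, d, e], the degrees are [2, 2, 2, 2, 2], giving D = diag(2, 2, 2, 2, 2) and L = D - A. L has integer entries, so p(x) = det(xI - L) has integer coefficients. Expanding the determinant yields x^5 - 10x^4 + 35x^3 - 50x^2 + 25x. The constant term is 0 because L is singular (the all-ones vector lies in its kernel). There is one zero in the spectrum, matching the 1 component.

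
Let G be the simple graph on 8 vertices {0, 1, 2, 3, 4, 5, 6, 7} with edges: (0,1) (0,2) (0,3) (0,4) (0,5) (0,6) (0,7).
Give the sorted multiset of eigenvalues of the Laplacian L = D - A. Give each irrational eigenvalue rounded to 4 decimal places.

Reading degrees in the order [0, 1, 2, 3, 4, 5, 6, 7] gives [7, 1, 1, 1, 1, 1, 1, 1]; set D = diag(7, 1, 1, 1, 1, 1, 1, 1) and form L = D - A. L is symmetric positive semidefinite, so every eigenvalue is real and nonnegative. The single zero eigenvalue shows the graph is connected. By the matrix-tree theorem the graph has (1/8) * product of the nonzero eigenvalues = 1 spanning tree.

[0, 1, 1, 1, 1, 1, 1, 8]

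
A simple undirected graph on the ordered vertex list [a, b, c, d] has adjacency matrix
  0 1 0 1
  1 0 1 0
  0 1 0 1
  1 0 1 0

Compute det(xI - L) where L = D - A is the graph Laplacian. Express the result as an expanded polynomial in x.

x^4 - 8x^3 + 20x^2 - 16x

With the vertex order [a, b, c, d], the degrees are [2, 2, 2, 2], giving D = diag(2, 2, 2, 2) and L = D - A. Computing det(xI - L) by cofactor expansion (or equivalently via sum-over-permutations) gives x^4 - 8x^3 + 20x^2 - 16x. Since p(0) = det(-L) = 0, x divides p(x). The eigenvalues sum to 8, which equals trace(L) = 2|E|.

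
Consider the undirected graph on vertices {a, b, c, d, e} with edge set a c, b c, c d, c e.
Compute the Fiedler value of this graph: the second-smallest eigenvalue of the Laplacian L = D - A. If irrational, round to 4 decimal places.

1

Reading degrees in the order [a, b, c, d, e] gives [1, 1, 4, 1, 1]; set D = diag(1, 1, 4, 1, 1) and form L = D - A. Computing the eigenvalues of L and sorting gives [0, 1, 1, 1, 5]. The Fiedler value lambda_2 = 1 is strictly positive, so the graph is connected. The largest eigenvalue, 5, is at most the vertex count 5.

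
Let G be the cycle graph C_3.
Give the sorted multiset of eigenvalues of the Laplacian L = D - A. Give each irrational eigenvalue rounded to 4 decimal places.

[0, 3, 3]

The graph has 3 vertices and degree multiset [2, 2, 2]; D is the diagonal matrix of degrees and L = D - A. The multiplicity of 0 as a Laplacian eigenvalue equals the number of connected components. The largest eigenvalue, 3, is at most the vertex count 3. By the matrix-tree theorem the graph has (1/3) * product of the nonzero eigenvalues = 3 spanning trees.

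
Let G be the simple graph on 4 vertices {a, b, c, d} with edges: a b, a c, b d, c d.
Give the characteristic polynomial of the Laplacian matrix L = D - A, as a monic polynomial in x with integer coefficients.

x^4 - 8x^3 + 20x^2 - 16x

Each diagonal entry of L is the vertex degree and each off-diagonal entry is -1 where an edge is present, 0 otherwise; in the order [a, b, c, d] the diagonal is [2, 2, 2, 2]. L has integer entries, so p(x) = det(xI - L) has integer coefficients. Expanding the determinant yields x^4 - 8x^3 + 20x^2 - 16x. Since p(0) = det(-L) = 0, x divides p(x). There is one zero in the spectrum, matching the 1 component.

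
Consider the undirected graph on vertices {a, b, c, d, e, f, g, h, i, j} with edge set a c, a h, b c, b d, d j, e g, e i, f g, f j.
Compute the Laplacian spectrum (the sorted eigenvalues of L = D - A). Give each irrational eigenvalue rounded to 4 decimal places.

[0, 0.0979, 0.3820, 0.8244, 1.3820, 2, 2.6180, 3.1756, 3.6180, 3.9021]

Each diagonal entry of L is the vertex degree and each off-diagonal entry is -1 where an edge is present, 0 otherwise; in the order [a, b, c, d, e, f, g, h, i, j] the diagonal is [2, 2, 2, 2, 2, 2, 2, 1, 1, 2]. Since every row of L sums to 0, the all-ones vector is in the kernel and 0 is an eigenvalue. The single zero eigenvalue shows the graph is connected. The eigenvalues sum to 18, which equals trace(L) = 2|E|. By the matrix-tree theorem the graph has (1/10) * product of the nonzero eigenvalues = 1 spanning tree.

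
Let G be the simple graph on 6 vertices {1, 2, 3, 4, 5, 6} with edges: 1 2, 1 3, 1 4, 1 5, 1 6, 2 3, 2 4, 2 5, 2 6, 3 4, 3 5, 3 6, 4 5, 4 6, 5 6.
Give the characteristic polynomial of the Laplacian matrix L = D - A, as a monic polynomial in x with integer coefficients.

x^6 - 30x^5 + 360x^4 - 2160x^3 + 6480x^2 - 7776x

With the vertex order [1, 2, 3, 4, 5, 6], the degrees are [5, 5, 5, 5, 5, 5], giving D = diag(5, 5, 5, 5, 5, 5) and L = D - A. Computing det(xI - L) by cofactor expansion (or equivalently via sum-over-permutations) gives x^6 - 30x^5 + 360x^4 - 2160x^3 + 6480x^2 - 7776x. Since p(0) = det(-L) = 0, x divides p(x). There is one zero in the spectrum, matching the 1 component.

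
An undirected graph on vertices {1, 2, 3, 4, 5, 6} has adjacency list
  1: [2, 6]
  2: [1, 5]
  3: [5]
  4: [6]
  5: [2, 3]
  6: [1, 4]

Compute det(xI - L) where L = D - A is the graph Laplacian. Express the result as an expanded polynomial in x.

Reading degrees in the order [1, 2, 3, 4, 5, 6] gives [2, 2, 1, 1, 2, 2]; set D = diag(2, 2, 1, 1, 2, 2) and form L = D - A. Computing det(xI - L) by cofactor expansion (or equivalently via sum-over-permutations) gives x^6 - 10x^5 + 36x^4 - 56x^3 + 35x^2 - 6x. The coefficient of x^5 equals -trace(L) = -10, matching the sum of degrees. There is one zero in the spectrum, matching the 1 component. By the matrix-tree theorem the graph has (1/6) * product of the nonzero eigenvalues = 1 spanning tree.

x^6 - 10x^5 + 36x^4 - 56x^3 + 35x^2 - 6x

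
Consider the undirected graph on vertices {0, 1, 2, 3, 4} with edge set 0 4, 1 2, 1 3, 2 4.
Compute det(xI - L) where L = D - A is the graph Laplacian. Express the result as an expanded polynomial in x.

Reading degrees in the order [0, 1, 2, 3, 4] gives [1, 2, 2, 1, 2]; set D = diag(1, 2, 2, 1, 2) and form L = D - A. Computing det(xI - L) by cofactor expansion (or equivalently via sum-over-permutations) gives x^5 - 8x^4 + 21x^3 - 20x^2 + 5x. The coefficient of x^4 equals -trace(L) = -8, matching the sum of degrees.

x^5 - 8x^4 + 21x^3 - 20x^2 + 5x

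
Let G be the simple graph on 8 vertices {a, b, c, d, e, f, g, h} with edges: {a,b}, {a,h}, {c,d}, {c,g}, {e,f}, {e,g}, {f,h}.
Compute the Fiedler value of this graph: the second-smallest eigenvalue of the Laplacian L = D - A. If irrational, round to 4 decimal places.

0.1522

With the vertex order [a, b, c, d, e, f, g, h], the degrees are [2, 1, 2, 1, 2, 2, 2, 2], giving D = diag(2, 1, 2, 1, 2, 2, 2, 2) and L = D - A. Computing the eigenvalues of L and sorting gives [0, 0.1522, 0.5858, 1.2346, 2, 2.7654, 3.4142, 3.8478]. The Fiedler value lambda_2 = 0.1522 is strictly positive, so the graph is connected. By the matrix-tree theorem the graph has (1/8) * product of the nonzero eigenvalues = 1 spanning tree. The largest eigenvalue, 3.8478, is at most the vertex count 8.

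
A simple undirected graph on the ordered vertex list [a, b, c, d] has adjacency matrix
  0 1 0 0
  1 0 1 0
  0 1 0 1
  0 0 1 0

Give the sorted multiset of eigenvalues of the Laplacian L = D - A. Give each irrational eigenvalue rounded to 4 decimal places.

[0, 0.5858, 2, 3.4142]

Each diagonal entry of L is the vertex degree and each off-diagonal entry is -1 where an edge is present, 0 otherwise; in the order [a, b, c, d] the diagonal is [1, 2, 2, 1]. Since every row of L sums to 0, the all-ones vector is in the kernel and 0 is an eigenvalue. The largest eigenvalue, 3.4142, is at most the vertex count 4. The eigenvalues sum to 6, which equals trace(L) = 2|E|.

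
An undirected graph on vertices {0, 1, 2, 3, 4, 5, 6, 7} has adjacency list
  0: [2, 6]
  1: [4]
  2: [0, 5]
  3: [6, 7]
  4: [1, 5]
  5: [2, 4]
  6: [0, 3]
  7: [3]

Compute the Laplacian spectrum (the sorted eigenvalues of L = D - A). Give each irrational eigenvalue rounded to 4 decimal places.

With the vertex order [0, 1, 2, 3, 4, 5, 6, 7], the degrees are [2, 1, 2, 2, 2, 2, 2, 1], giving D = diag(2, 1, 2, 2, 2, 2, 2, 1) and L = D - A. L is symmetric positive semidefinite, so every eigenvalue is real and nonnegative. There is one zero in the spectrum, matching the 1 component.

[0, 0.1522, 0.5858, 1.2346, 2, 2.7654, 3.4142, 3.8478]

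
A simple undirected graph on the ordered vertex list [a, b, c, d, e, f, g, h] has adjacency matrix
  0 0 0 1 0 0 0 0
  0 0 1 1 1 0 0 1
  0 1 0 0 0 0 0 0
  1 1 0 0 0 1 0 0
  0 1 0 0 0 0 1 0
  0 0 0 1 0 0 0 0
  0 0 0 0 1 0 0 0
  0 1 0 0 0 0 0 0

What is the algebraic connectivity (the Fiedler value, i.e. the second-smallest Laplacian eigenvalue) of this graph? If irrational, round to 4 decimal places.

With the vertex order [a, b, c, d, e, f, g, h], the degrees are [1, 4, 1, 3, 2, 1, 1, 1], giving D = diag(1, 4, 1, 3, 2, 1, 1, 1) and L = D - A. The smallest Laplacian eigenvalue is always 0. The next one, lambda_2 = 0.3187, measures how hard the graph is to disconnect: larger values mean better connectivity. There is one zero in the spectrum, matching the 1 component. The eigenvalues sum to 14, which equals trace(L) = 2|E|.

0.3187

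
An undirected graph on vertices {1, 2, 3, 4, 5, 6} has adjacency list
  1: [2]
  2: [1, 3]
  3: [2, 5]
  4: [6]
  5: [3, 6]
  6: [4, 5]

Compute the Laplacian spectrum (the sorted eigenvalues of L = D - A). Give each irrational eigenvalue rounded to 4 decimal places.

[0, 0.2679, 1, 2, 3, 3.7321]

Reading degrees in the order [1, 2, 3, 4, 5, 6] gives [1, 2, 2, 1, 2, 2]; set D = diag(1, 2, 2, 1, 2, 2) and form L = D - A. The multiplicity of 0 as a Laplacian eigenvalue equals the number of connected components. The largest eigenvalue, 3.7321, is at most the vertex count 6.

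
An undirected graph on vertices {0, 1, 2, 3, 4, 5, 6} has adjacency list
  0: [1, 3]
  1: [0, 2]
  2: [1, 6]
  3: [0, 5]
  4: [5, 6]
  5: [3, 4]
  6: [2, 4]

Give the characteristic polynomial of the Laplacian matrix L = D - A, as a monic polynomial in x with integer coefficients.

Reading degrees in the order [0, 1, 2, 3, 4, 5, 6] gives [2, 2, 2, 2, 2, 2, 2]; set D = diag(2, 2, 2, 2, 2, 2, 2) and form L = D - A. L has integer entries, so p(x) = det(xI - L) has integer coefficients. Expanding the determinant yields x^7 - 14x^6 + 77x^5 - 210x^4 + 294x^3 - 196x^2 + 49x. The coefficient of x^6 equals -trace(L) = -14, matching the sum of degrees. There is one zero in the spectrum, matching the 1 component. By the matrix-tree theorem the graph has (1/7) * product of the nonzero eigenvalues = 7 spanning trees.

x^7 - 14x^6 + 77x^5 - 210x^4 + 294x^3 - 196x^2 + 49x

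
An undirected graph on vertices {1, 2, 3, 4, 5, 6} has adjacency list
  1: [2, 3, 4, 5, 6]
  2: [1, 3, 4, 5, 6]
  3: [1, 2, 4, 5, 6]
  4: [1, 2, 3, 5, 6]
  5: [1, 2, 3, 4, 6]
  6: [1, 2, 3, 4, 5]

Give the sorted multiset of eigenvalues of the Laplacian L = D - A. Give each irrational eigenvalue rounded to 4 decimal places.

Each diagonal entry of L is the vertex degree and each off-diagonal entry is -1 where an edge is present, 0 otherwise; in the order [1, 2, 3, 4, 5, 6] the diagonal is [5, 5, 5, 5, 5, 5]. Since every row of L sums to 0, the all-ones vector is in the kernel and 0 is an eigenvalue. The single zero eigenvalue shows the graph is connected. The largest eigenvalue, 6, is at most the vertex count 6. By the matrix-tree theorem the graph has (1/6) * product of the nonzero eigenvalues = 1296 spanning trees.

[0, 6, 6, 6, 6, 6]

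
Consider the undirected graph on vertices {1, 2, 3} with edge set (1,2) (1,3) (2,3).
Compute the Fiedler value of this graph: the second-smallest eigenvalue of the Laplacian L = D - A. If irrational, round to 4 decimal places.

3

Each diagonal entry of L is the vertex degree and each off-diagonal entry is -1 where an edge is present, 0 otherwise; in the order [1, 2, 3] the diagonal is [2, 2, 2]. The smallest Laplacian eigenvalue is always 0. The next one, lambda_2 = 3, measures how hard the graph is to disconnect: larger values mean better connectivity.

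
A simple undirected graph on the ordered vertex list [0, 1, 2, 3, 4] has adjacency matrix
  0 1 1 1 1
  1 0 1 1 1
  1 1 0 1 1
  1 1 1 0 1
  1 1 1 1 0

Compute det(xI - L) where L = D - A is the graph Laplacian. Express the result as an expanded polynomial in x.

Reading degrees in the order [0, 1, 2, 3, 4] gives [4, 4, 4, 4, 4]; set D = diag(4, 4, 4, 4, 4) and form L = D - A. L has integer entries, so p(x) = det(xI - L) has integer coefficients. Expanding the determinant yields x^5 - 20x^4 + 150x^3 - 500x^2 + 625x. The constant term is 0 because L is singular (the all-ones vector lies in its kernel). By the matrix-tree theorem the graph has (1/5) * product of the nonzero eigenvalues = 125 spanning trees.

x^5 - 20x^4 + 150x^3 - 500x^2 + 625x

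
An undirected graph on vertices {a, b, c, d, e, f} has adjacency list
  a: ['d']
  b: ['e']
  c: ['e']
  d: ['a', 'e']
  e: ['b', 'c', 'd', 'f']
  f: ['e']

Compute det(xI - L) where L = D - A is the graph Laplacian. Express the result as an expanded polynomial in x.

Reading degrees in the order [a, b, c, d, e, f] gives [1, 1, 1, 2, 4, 1]; set D = diag(1, 1, 1, 2, 4, 1) and form L = D - A. L has integer entries, so p(x) = det(xI - L) has integer coefficients. Expanding the determinant yields x^6 - 10x^5 + 33x^4 - 46x^3 + 28x^2 - 6x. The constant term is 0 because L is singular (the all-ones vector lies in its kernel). By the matrix-tree theorem the graph has (1/6) * product of the nonzero eigenvalues = 1 spanning tree.

x^6 - 10x^5 + 33x^4 - 46x^3 + 28x^2 - 6x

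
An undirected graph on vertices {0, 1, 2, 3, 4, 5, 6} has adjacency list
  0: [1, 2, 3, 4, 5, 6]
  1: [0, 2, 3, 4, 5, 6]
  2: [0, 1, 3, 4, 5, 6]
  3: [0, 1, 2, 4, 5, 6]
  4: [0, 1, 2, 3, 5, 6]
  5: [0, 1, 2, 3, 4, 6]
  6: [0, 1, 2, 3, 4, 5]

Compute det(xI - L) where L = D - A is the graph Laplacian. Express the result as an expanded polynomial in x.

With the vertex order [0, 1, 2, 3, 4, 5, 6], the degrees are [6, 6, 6, 6, 6, 6, 6], giving D = diag(6, 6, 6, 6, 6, 6, 6) and L = D - A. The eigenvalues of L are [0, 7, 7, 7, 7, 7, 7]; the characteristic polynomial is the product of (x - lambda_i), which multiplies out to x^7 - 42x^6 + 735x^5 - 6860x^4 + 36015x^3 - 100842x^2 + 117649x. The constant term is 0 because L is singular (the all-ones vector lies in its kernel). The largest eigenvalue, 7, is at most the vertex count 7. By the matrix-tree theorem the graph has (1/7) * product of the nonzero eigenvalues = 16807 spanning trees.

x^7 - 42x^6 + 735x^5 - 6860x^4 + 36015x^3 - 100842x^2 + 117649x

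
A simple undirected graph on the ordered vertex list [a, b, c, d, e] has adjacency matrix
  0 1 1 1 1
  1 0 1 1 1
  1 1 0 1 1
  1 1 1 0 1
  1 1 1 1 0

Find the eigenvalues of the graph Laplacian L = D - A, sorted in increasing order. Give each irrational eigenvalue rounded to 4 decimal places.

[0, 5, 5, 5, 5]

Reading degrees in the order [a, b, c, d, e] gives [4, 4, 4, 4, 4]; set D = diag(4, 4, 4, 4, 4) and form L = D - A. The multiplicity of 0 as a Laplacian eigenvalue equals the number of connected components. The single zero eigenvalue shows the graph is connected. The eigenvalues sum to 20, which equals trace(L) = 2|E|.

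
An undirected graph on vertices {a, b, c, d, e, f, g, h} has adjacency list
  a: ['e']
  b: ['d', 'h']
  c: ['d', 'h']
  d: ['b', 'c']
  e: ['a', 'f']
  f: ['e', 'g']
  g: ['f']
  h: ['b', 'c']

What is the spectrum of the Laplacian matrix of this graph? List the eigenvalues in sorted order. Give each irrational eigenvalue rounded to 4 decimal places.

Each diagonal entry of L is the vertex degree and each off-diagonal entry is -1 where an edge is present, 0 otherwise; in the order [a, b, c, d, e, f, g, h] the diagonal is [1, 2, 2, 2, 2, 2, 1, 2]. Since every row of L sums to 0, the all-ones vector is in the kernel and 0 is an eigenvalue. The 2 zero eigenvalues correspond to the 2 connected components. There are 2 zeros in the spectrum, matching the 2 components.

[0, 0, 0.5858, 2, 2, 2, 3.4142, 4]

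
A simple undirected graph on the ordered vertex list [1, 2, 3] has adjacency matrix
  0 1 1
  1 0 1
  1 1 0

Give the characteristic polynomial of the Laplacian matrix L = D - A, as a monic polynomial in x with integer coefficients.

With the vertex order [1, 2, 3], the degrees are [2, 2, 2], giving D = diag(2, 2, 2) and L = D - A. The eigenvalues of L are [0, 3, 3]; the characteristic polynomial is the product of (x - lambda_i), which multiplies out to x^3 - 6x^2 + 9x. Since p(0) = det(-L) = 0, x divides p(x). By the matrix-tree theorem the graph has (1/3) * product of the nonzero eigenvalues = 3 spanning trees.

x^3 - 6x^2 + 9x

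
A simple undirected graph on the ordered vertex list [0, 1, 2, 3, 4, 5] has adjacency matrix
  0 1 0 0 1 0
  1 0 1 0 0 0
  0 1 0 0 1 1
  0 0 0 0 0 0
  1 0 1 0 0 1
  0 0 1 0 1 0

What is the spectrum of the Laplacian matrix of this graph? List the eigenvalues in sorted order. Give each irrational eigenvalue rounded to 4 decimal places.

[0, 0, 1.3820, 2.3820, 3.6180, 4.6180]

Reading degrees in the order [0, 1, 2, 3, 4, 5] gives [2, 2, 3, 0, 3, 2]; set D = diag(2, 2, 3, 0, 3, 2) and form L = D - A. Diagonalising L (or applying a numerical eigensolver to the 6x6 matrix) gives the spectrum above. The 2 zero eigenvalues correspond to the 2 connected components.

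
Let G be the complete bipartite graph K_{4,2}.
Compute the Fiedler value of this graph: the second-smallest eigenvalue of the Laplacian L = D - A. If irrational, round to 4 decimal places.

2

The graph has 6 vertices and degree multiset [4, 4, 2, 2, 2, 2]; D is the diagonal matrix of degrees and L = D - A. Computing the eigenvalues of L and sorting gives [0, 2, 2, 2, 4, 6]. The Fiedler value lambda_2 = 2 is strictly positive, so the graph is connected.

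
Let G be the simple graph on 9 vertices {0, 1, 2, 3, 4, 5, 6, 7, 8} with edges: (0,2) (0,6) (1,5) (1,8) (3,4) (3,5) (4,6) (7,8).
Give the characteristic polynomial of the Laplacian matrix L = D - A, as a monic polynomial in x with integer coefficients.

x^9 - 16x^8 + 105x^7 - 364x^6 + 715x^5 - 792x^4 + 462x^3 - 120x^2 + 9x

Reading degrees in the order [0, 1, 2, 3, 4, 5, 6, 7, 8] gives [2, 2, 1, 2, 2, 2, 2, 1, 2]; set D = diag(2, 2, 1, 2, 2, 2, 2, 1, 2) and form L = D - A. Computing det(xI - L) by cofactor expansion (or equivalently via sum-over-permutations) gives x^9 - 16x^8 + 105x^7 - 364x^6 + 715x^5 - 792x^4 + 462x^3 - 120x^2 + 9x. The constant term is 0 because L is singular (the all-ones vector lies in its kernel).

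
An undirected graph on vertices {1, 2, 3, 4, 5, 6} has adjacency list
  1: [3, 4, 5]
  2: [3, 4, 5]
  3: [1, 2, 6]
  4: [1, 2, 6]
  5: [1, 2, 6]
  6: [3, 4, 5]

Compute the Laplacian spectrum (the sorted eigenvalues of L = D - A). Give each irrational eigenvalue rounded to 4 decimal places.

[0, 3, 3, 3, 3, 6]

Each diagonal entry of L is the vertex degree and each off-diagonal entry is -1 where an edge is present, 0 otherwise; in the order [1, 2, 3, 4, 5, 6] the diagonal is [3, 3, 3, 3, 3, 3]. Since every row of L sums to 0, the all-ones vector is in the kernel and 0 is an eigenvalue. The single zero eigenvalue shows the graph is connected. By the matrix-tree theorem the graph has (1/6) * product of the nonzero eigenvalues = 81 spanning trees. There is one zero in the spectrum, matching the 1 component.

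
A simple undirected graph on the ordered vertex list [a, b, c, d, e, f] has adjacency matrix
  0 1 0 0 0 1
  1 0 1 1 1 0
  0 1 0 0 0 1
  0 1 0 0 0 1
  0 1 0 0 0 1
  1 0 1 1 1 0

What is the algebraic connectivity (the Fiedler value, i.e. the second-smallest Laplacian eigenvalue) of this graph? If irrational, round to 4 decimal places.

Reading degrees in the order [a, b, c, d, e, f] gives [2, 4, 2, 2, 2, 4]; set D = diag(2, 4, 2, 2, 2, 4) and form L = D - A. The smallest Laplacian eigenvalue is always 0. The next one, lambda_2 = 2, measures how hard the graph is to disconnect: larger values mean better connectivity. The largest eigenvalue, 6, is at most the vertex count 6. The eigenvalues sum to 16, which equals trace(L) = 2|E|.

2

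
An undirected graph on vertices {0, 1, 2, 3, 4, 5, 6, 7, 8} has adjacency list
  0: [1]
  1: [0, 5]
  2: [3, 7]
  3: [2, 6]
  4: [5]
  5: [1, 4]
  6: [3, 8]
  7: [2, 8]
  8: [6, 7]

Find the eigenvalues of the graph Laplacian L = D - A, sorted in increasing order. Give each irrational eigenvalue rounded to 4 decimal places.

[0, 0, 0.5858, 1.3820, 1.3820, 2, 3.4142, 3.6180, 3.6180]

With the vertex order [0, 1, 2, 3, 4, 5, 6, 7, 8], the degrees are [1, 2, 2, 2, 1, 2, 2, 2, 2], giving D = diag(1, 2, 2, 2, 1, 2, 2, 2, 2) and L = D - A. Since every row of L sums to 0, the all-ones vector is in the kernel and 0 is an eigenvalue. The 2 zero eigenvalues correspond to the 2 connected components. The largest eigenvalue, 3.6180, is at most the vertex count 9. The eigenvalues sum to 16, which equals trace(L) = 2|E|.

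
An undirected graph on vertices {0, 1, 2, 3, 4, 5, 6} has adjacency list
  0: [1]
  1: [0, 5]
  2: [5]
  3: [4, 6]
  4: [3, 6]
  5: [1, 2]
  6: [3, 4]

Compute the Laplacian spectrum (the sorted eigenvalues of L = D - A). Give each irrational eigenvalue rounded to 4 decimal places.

[0, 0, 0.5858, 2, 3, 3, 3.4142]

With the vertex order [0, 1, 2, 3, 4, 5, 6], the degrees are [1, 2, 1, 2, 2, 2, 2], giving D = diag(1, 2, 1, 2, 2, 2, 2) and L = D - A. Diagonalising L (or applying a numerical eigensolver to the 7x7 matrix) gives the spectrum above. The 2 zero eigenvalues correspond to the 2 connected components. There are 2 zeros in the spectrum, matching the 2 components. The eigenvalues sum to 12, which equals trace(L) = 2|E|.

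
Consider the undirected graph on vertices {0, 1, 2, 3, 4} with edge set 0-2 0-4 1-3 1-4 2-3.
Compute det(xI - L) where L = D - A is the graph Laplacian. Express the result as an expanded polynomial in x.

Each diagonal entry of L is the vertex degree and each off-diagonal entry is -1 where an edge is present, 0 otherwise; in the order [0, 1, 2, 3, 4] the diagonal is [2, 2, 2, 2, 2]. Computing det(xI - L) by cofactor expansion (or equivalently via sum-over-permutations) gives x^5 - 10x^4 + 35x^3 - 50x^2 + 25x. Since p(0) = det(-L) = 0, x divides p(x). There is one zero in the spectrum, matching the 1 component.

x^5 - 10x^4 + 35x^3 - 50x^2 + 25x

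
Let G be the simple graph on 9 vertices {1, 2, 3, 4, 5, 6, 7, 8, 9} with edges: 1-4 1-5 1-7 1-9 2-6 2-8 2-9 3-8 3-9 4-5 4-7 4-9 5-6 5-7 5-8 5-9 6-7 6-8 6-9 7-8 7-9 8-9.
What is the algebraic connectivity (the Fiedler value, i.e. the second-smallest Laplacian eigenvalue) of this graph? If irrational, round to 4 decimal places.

1.8587

Each diagonal entry of L is the vertex degree and each off-diagonal entry is -1 where an edge is present, 0 otherwise; in the order [1, 2, 3, 4, 5, 6, 7, 8, 9] the diagonal is [4, 3, 2, 4, 6, 5, 6, 6, 8]. The smallest Laplacian eigenvalue is always 0. The next one, lambda_2 = 1.8587, measures how hard the graph is to disconnect: larger values mean better connectivity. There is one zero in the spectrum, matching the 1 component.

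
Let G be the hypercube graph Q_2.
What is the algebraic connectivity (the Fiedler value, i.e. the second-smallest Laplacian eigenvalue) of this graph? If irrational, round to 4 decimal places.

The graph has 4 vertices and degree multiset [2, 2, 2, 2]; D is the diagonal matrix of degrees and L = D - A. Computing the eigenvalues of L and sorting gives [0, 2, 2, 4]. The Fiedler value lambda_2 = 2 is strictly positive, so the graph is connected. By the matrix-tree theorem the graph has (1/4) * product of the nonzero eigenvalues = 4 spanning trees. The eigenvalues sum to 8, which equals trace(L) = 2|E|.

2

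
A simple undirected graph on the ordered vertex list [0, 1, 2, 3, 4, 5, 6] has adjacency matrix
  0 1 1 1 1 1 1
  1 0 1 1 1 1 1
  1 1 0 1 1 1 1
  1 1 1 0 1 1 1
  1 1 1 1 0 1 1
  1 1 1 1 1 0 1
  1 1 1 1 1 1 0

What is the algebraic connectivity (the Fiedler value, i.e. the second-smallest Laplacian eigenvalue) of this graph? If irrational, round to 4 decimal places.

7

With the vertex order [0, 1, 2, 3, 4, 5, 6], the degrees are [6, 6, 6, 6, 6, 6, 6], giving D = diag(6, 6, 6, 6, 6, 6, 6) and L = D - A. Computing the eigenvalues of L and sorting gives [0, 7, 7, 7, 7, 7, 7]. The Fiedler value lambda_2 = 7 is strictly positive, so the graph is connected. The largest eigenvalue, 7, is at most the vertex count 7.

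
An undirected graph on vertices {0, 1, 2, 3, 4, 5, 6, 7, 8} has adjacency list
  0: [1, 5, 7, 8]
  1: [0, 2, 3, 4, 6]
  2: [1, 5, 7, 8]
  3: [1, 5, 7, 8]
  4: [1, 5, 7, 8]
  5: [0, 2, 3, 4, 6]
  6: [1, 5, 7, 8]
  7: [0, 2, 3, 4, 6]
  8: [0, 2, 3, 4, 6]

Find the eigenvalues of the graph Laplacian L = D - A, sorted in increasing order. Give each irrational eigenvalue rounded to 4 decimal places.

[0, 4, 4, 4, 4, 5, 5, 5, 9]

With the vertex order [0, 1, 2, 3, 4, 5, 6, 7, 8], the degrees are [4, 5, 4, 4, 4, 5, 4, 5, 5], giving D = diag(4, 5, 4, 4, 4, 5, 4, 5, 5) and L = D - A. The multiplicity of 0 as a Laplacian eigenvalue equals the number of connected components. There is one zero in the spectrum, matching the 1 component. The eigenvalues sum to 40, which equals trace(L) = 2|E|.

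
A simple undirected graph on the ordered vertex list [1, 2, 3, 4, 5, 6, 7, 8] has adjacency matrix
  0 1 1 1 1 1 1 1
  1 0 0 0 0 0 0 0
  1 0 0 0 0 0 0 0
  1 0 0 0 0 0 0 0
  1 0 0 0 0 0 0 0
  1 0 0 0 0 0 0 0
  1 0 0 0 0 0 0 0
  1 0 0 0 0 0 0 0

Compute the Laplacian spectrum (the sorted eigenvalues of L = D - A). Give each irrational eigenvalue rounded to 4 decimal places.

[0, 1, 1, 1, 1, 1, 1, 8]

With the vertex order [1, 2, 3, 4, 5, 6, 7, 8], the degrees are [7, 1, 1, 1, 1, 1, 1, 1], giving D = diag(7, 1, 1, 1, 1, 1, 1, 1) and L = D - A. Diagonalising L (or applying a numerical eigensolver to the 8x8 matrix) gives the spectrum above.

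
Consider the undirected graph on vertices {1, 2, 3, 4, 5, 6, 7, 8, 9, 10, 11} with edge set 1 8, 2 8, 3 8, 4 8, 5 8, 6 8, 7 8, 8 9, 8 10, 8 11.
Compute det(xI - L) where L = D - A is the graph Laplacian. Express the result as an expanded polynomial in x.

x^11 - 20x^10 + 135x^9 - 480x^8 + 1050x^7 - 1512x^6 + 1470x^5 - 960x^4 + 405x^3 - 100x^2 + 11x

Reading degrees in the order [1, 2, 3, 4, 5, 6, 7, 8, 9, 10, 11] gives [1, 1, 1, 1, 1, 1, 1, 10, 1, 1, 1]; set D = diag(1, 1, 1, 1, 1, 1, 1, 10, 1, 1, 1) and form L = D - A. L has integer entries, so p(x) = det(xI - L) has integer coefficients. Expanding the determinant yields x^11 - 20x^10 + 135x^9 - 480x^8 + 1050x^7 - 1512x^6 + 1470x^5 - 960x^4 + 405x^3 - 100x^2 + 11x. The constant term is 0 because L is singular (the all-ones vector lies in its kernel). The largest eigenvalue, 11, is at most the vertex count 11.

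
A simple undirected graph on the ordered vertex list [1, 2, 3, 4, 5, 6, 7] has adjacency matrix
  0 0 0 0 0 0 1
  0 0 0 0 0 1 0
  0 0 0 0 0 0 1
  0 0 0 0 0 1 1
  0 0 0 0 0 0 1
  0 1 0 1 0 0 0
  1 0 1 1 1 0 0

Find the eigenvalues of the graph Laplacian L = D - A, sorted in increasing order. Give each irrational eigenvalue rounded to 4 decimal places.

[0, 0.2955, 1, 1, 1.4911, 3.1169, 5.0965]

Reading degrees in the order [1, 2, 3, 4, 5, 6, 7] gives [1, 1, 1, 2, 1, 2, 4]; set D = diag(1, 1, 1, 2, 1, 2, 4) and form L = D - A. Since every row of L sums to 0, the all-ones vector is in the kernel and 0 is an eigenvalue. The single zero eigenvalue shows the graph is connected. By the matrix-tree theorem the graph has (1/7) * product of the nonzero eigenvalues = 1 spanning tree.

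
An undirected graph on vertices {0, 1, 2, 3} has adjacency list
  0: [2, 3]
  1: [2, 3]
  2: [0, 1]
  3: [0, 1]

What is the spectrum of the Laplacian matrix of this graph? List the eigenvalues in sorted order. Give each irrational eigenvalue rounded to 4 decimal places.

Reading degrees in the order [0, 1, 2, 3] gives [2, 2, 2, 2]; set D = diag(2, 2, 2, 2) and form L = D - A. Since every row of L sums to 0, the all-ones vector is in the kernel and 0 is an eigenvalue. The single zero eigenvalue shows the graph is connected. The eigenvalues sum to 8, which equals trace(L) = 2|E|.

[0, 2, 2, 4]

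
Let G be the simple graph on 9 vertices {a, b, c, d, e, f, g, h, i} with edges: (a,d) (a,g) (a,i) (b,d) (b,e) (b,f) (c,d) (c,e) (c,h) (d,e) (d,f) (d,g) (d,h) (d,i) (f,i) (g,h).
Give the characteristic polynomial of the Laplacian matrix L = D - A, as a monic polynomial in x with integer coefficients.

Each diagonal entry of L is the vertex degree and each off-diagonal entry is -1 where an edge is present, 0 otherwise; in the order [a, b, c, d, e, f, g, h, i] the diagonal is [3, 3, 3, 8, 3, 3, 3, 3, 3]. L has integer entries, so p(x) = det(xI - L) has integer coefficients. Expanding the determinant yields x^9 - 32x^8 + 428x^7 - 3136x^6 + 13786x^5 - 37232x^4 + 60276x^3 - 53424x^2 + 19845x. Since p(0) = det(-L) = 0, x divides p(x).

x^9 - 32x^8 + 428x^7 - 3136x^6 + 13786x^5 - 37232x^4 + 60276x^3 - 53424x^2 + 19845x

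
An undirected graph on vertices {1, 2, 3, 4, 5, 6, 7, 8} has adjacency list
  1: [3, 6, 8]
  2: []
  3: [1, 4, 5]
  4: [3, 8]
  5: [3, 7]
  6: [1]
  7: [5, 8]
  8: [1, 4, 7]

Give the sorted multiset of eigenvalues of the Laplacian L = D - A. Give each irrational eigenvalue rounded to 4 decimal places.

[0, 0, 0.6837, 1.4206, 2, 2.8654, 4, 5.0303]

Each diagonal entry of L is the vertex degree and each off-diagonal entry is -1 where an edge is present, 0 otherwise; in the order [1, 2, 3, 4, 5, 6, 7, 8] the diagonal is [3, 0, 3, 2, 2, 1, 2, 3]. L is symmetric positive semidefinite, so every eigenvalue is real and nonnegative. The 2 zero eigenvalues correspond to the 2 connected components. The largest eigenvalue, 5.0303, is at most the vertex count 8. There are 2 zeros in the spectrum, matching the 2 components.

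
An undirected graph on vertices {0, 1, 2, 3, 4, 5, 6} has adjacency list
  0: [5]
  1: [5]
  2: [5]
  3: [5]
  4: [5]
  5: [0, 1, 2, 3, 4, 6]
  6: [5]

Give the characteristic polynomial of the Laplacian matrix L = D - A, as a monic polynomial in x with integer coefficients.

x^7 - 12x^6 + 45x^5 - 80x^4 + 75x^3 - 36x^2 + 7x

With the vertex order [0, 1, 2, 3, 4, 5, 6], the degrees are [1, 1, 1, 1, 1, 6, 1], giving D = diag(1, 1, 1, 1, 1, 6, 1) and L = D - A. The eigenvalues of L are [0, 1, 1, 1, 1, 1, 7]; the characteristic polynomial is the product of (x - lambda_i), which multiplies out to x^7 - 12x^6 + 45x^5 - 80x^4 + 75x^3 - 36x^2 + 7x. The coefficient of x^6 equals -trace(L) = -12, matching the sum of degrees. The eigenvalues sum to 12, which equals trace(L) = 2|E|. By the matrix-tree theorem the graph has (1/7) * product of the nonzero eigenvalues = 1 spanning tree.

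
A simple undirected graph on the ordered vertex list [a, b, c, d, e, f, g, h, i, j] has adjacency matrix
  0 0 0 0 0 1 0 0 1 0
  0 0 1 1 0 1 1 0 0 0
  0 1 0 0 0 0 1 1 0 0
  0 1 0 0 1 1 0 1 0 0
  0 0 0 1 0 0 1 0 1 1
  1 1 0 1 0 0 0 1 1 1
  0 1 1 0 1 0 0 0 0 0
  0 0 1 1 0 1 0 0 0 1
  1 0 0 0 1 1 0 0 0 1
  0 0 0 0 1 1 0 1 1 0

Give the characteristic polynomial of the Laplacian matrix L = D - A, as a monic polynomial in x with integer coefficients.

x^10 - 38x^9 + 626x^8 - 5858x^7 + 34249x^6 - 129426x^5 + 315188x^4 - 475130x^3 + 400166x^2 - 142340x

Reading degrees in the order [a, b, c, d, e, f, g, h, i, j] gives [2, 4, 3, 4, 4, 6, 3, 4, 4, 4]; set D = diag(2, 4, 3, 4, 4, 6, 3, 4, 4, 4) and form L = D - A. Computing det(xI - L) by cofactor expansion (or equivalently via sum-over-permutations) gives x^10 - 38x^9 + 626x^8 - 5858x^7 + 34249x^6 - 129426x^5 + 315188x^4 - 475130x^3 + 400166x^2 - 142340x. The coefficient of x^9 equals -trace(L) = -38, matching the sum of degrees. There is one zero in the spectrum, matching the 1 component. The eigenvalues sum to 38, which equals trace(L) = 2|E|.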